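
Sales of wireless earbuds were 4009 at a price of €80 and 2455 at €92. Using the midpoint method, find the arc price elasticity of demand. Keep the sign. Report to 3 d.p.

-3.446

ΔQ = 2455 − 4009 = -1554; ΔP = 92 − 80 = 12.
Midpoints: P̄ = 86.00, Q̄ = 3232.0.
ε = (ΔQ/ΔP)(P̄/Q̄) = (-1554/12)(86.00/3232.0).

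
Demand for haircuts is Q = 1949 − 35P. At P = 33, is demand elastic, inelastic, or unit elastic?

Q = 794, dQ/dP = -35.
ε = (dQ/dP)(P/Q) ≈ -1.455.
|ε| = 1.45 > 1.

elastic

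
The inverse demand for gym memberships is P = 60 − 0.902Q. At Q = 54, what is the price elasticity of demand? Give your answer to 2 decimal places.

At Q = 54, P = 60 − 0.902(54) = 11.29.
dP/dQ = −0.902, so dQ/dP = 1/(−0.902) = -1.109.
ε = (dQ/dP)(P/Q) = (-1.109)(11.29/54).

-0.23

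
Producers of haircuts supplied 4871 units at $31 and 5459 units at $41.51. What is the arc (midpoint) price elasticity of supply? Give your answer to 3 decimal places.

0.393

ΔQ = 5459 − 4871 = 588; ΔP = 41.51 − 31 = 10.51.
Midpoints: P̄ = 36.25, Q̄ = 5165.0.
ε_s = (ΔQ/ΔP)(P̄/Q̄) = (588/10.51)(36.25/5165.0).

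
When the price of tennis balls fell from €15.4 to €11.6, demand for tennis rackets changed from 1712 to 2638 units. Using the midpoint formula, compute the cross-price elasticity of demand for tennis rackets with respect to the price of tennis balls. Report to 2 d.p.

ΔQ_x = 2638 − 1712 = 926; ΔP_y = 11.6 − 15.4 = -3.8.
Midpoints: P̄_y = 13.50, Q̄_x = 2175.0.
ε_xy = (ΔQ_x/ΔP_y)(P̄_y/Q̄_x) = (926/-3.8)(13.50/2175.0).

-1.51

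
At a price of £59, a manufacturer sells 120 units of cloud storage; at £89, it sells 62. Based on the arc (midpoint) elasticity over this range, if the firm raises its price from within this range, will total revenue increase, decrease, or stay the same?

Arc ε = (-58/30)(74.00/91.0) ≈ -1.572.
|ε| = 1.57 > 1, so demand is elastic. A price rise therefore reduces total revenue.

decrease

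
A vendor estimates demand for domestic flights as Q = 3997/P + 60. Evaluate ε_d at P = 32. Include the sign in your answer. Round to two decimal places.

At P = 32, Q = 184.906.
dQ/dP = −3997/P² = -3.903.
ε = (dQ/dP)(P/Q) = (-3.903)(32/184.906).

-0.68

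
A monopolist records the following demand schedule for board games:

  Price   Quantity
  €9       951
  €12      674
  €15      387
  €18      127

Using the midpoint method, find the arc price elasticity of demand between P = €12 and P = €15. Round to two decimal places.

-2.43

At P = 12, Q = 674; at P = 15, Q = 387.
ΔQ = -287, ΔP = 3. Midpoints: P̄ = 13.50, Q̄ = 530.5.
ε = (ΔQ/ΔP)(P̄/Q̄) = (-287/3)(13.50/530.5).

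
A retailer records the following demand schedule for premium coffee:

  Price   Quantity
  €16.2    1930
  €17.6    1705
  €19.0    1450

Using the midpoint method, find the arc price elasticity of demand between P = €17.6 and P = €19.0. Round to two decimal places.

-2.11

At P = 17.6, Q = 1705; at P = 19.0, Q = 1450.
ΔQ = -255, ΔP = 1.4. Midpoints: P̄ = 18.30, Q̄ = 1577.5.
ε = (ΔQ/ΔP)(P̄/Q̄) = (-255/1.4)(18.30/1577.5).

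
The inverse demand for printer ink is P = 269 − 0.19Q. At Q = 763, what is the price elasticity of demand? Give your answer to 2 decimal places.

-0.86

At Q = 763, P = 269 − 0.19(763) = 124.03.
dP/dQ = −0.19, so dQ/dP = 1/(−0.19) = -5.263.
ε = (dQ/dP)(P/Q) = (-5.263)(124.03/763).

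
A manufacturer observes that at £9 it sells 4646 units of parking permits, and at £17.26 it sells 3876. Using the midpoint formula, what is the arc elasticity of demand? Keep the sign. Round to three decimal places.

ΔQ = 3876 − 4646 = -770; ΔP = 17.26 − 9 = 8.26.
Midpoints: P̄ = 13.13, Q̄ = 4261.0.
ε = (ΔQ/ΔP)(P̄/Q̄) = (-770/8.26)(13.13/4261.0).

-0.287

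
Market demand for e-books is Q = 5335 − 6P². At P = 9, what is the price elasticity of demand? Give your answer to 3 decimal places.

-0.200

At P = 9, Q = 4849.
dQ/dP = −12P = -108.
ε = (dQ/dP)(P/Q) = (-108)(9/4849).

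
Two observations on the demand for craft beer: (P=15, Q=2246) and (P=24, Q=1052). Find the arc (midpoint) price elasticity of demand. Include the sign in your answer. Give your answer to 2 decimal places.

-1.57

ΔQ = 1052 − 2246 = -1194; ΔP = 24 − 15 = 9.
Midpoints: P̄ = 19.50, Q̄ = 1649.0.
ε = (ΔQ/ΔP)(P̄/Q̄) = (-1194/9)(19.50/1649.0).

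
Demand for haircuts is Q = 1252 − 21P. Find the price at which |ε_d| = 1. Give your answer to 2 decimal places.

29.81

For linear demand Q = a − bP, ε = −bP/(a − bP). |ε| = 1 when bP = a − bP, i.e. P = a/(2b).
P = 1252/(2·21) = 1252/42 = 29.8095.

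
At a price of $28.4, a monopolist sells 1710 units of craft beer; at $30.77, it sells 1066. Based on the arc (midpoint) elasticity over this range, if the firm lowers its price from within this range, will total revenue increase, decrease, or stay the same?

increase

Arc ε = (-644/2.37)(29.59/1388.0) ≈ -5.792.
|ε| = 5.79 > 1, so demand is elastic. A price cut therefore raises total revenue.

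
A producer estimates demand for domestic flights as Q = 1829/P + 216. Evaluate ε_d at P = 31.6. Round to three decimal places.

-0.211

At P = 31.6, Q = 273.880.
dQ/dP = −1829/P² = -1.832.
ε = (dQ/dP)(P/Q) = (-1.832)(31.6/273.880).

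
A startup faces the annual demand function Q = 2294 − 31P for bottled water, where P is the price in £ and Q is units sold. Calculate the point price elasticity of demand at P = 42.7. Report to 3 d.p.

At P = 42.7, Q = 970.300.
dQ/dP = −31.
ε = (dQ/dP)(P/Q) = (-31)(42.7/970.300).

-1.364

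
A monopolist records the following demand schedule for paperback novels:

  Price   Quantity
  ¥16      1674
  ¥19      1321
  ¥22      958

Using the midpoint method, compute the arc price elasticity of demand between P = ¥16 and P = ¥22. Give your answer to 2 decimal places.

At P = 16, Q = 1674; at P = 22, Q = 958.
ΔQ = -716, ΔP = 6. Midpoints: P̄ = 19.00, Q̄ = 1316.0.
ε = (ΔQ/ΔP)(P̄/Q̄) = (-716/6)(19.00/1316.0).

-1.72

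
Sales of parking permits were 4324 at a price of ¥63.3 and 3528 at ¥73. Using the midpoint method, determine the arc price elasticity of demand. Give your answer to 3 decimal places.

-1.424

ΔQ = 3528 − 4324 = -796; ΔP = 73 − 63.3 = 9.7.
Midpoints: P̄ = 68.15, Q̄ = 3926.0.
ε = (ΔQ/ΔP)(P̄/Q̄) = (-796/9.7)(68.15/3926.0).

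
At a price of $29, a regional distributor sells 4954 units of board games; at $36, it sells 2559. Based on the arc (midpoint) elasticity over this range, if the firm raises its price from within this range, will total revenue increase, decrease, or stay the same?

decrease

Arc ε = (-2395/7)(32.50/3756.5) ≈ -2.960.
|ε| = 2.96 > 1, so demand is elastic. A price rise therefore reduces total revenue.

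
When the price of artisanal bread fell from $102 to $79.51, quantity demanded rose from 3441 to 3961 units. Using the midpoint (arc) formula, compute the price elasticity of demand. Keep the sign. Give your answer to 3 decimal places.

-0.567

ΔQ = 3961 − 3441 = 520; ΔP = 79.51 − 102 = -22.49.
Midpoints: P̄ = 90.75, Q̄ = 3701.0.
ε = (ΔQ/ΔP)(P̄/Q̄) = (520/-22.49)(90.75/3701.0).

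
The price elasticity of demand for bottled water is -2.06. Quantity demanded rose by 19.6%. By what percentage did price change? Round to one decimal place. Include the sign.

%ΔP ≈ %ΔQ / ε = (19.6%)/(-2.06) = -9.51%.

-9.5%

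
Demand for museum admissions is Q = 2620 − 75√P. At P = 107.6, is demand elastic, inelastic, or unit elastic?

inelastic

Q = 1842.022, dQ/dP = -3.615.
ε = (dQ/dP)(P/Q) ≈ -0.211.
|ε| = 0.21 < 1.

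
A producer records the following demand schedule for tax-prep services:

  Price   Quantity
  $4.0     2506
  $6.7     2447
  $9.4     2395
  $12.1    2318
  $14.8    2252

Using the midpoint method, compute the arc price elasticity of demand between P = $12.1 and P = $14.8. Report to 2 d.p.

-0.14

At P = 12.1, Q = 2318; at P = 14.8, Q = 2252.
ΔQ = -66, ΔP = 2.7. Midpoints: P̄ = 13.45, Q̄ = 2285.0.
ε = (ΔQ/ΔP)(P̄/Q̄) = (-66/2.7)(13.45/2285.0).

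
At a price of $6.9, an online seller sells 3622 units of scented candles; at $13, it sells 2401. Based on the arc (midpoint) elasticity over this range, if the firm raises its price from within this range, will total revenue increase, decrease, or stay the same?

increase

Arc ε = (-1221/6.1)(9.95/3011.5) ≈ -0.661.
|ε| = 0.66 < 1, so demand is inelastic. A price rise therefore raises total revenue.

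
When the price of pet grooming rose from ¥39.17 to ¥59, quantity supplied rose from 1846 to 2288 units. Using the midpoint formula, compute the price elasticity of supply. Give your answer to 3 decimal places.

0.529

ΔQ = 2288 − 1846 = 442; ΔP = 59 − 39.17 = 19.83.
Midpoints: P̄ = 49.09, Q̄ = 2067.0.
ε_s = (ΔQ/ΔP)(P̄/Q̄) = (442/19.83)(49.09/2067.0).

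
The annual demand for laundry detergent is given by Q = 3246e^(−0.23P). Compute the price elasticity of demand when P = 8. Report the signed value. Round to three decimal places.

-1.840

At P = 8, Q = 515.521.
dQ/dP = −0.23·3246e^(−0.23P) = −0.23Q = -118.570.
ε = (dQ/dP)(P/Q) = (-118.570)(8/515.521).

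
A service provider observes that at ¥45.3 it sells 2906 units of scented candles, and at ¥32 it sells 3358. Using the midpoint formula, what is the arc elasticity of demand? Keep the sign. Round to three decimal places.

ΔQ = 3358 − 2906 = 452; ΔP = 32 − 45.3 = -13.3.
Midpoints: P̄ = 38.65, Q̄ = 3132.0.
ε = (ΔQ/ΔP)(P̄/Q̄) = (452/-13.3)(38.65/3132.0).

-0.419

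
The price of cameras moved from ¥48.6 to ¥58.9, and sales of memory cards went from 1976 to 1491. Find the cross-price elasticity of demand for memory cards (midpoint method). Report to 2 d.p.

ΔQ_x = 1491 − 1976 = -485; ΔP_y = 58.9 − 48.6 = 10.3.
Midpoints: P̄_y = 53.75, Q̄_x = 1733.5.
ε_xy = (ΔQ_x/ΔP_y)(P̄_y/Q̄_x) = (-485/10.3)(53.75/1733.5).

-1.46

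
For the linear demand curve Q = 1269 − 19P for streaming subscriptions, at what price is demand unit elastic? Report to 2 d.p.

33.39

For linear demand Q = a − bP, ε = −bP/(a − bP). |ε| = 1 when bP = a − bP, i.e. P = a/(2b).
P = 1269/(2·19) = 1269/38 = 33.3947.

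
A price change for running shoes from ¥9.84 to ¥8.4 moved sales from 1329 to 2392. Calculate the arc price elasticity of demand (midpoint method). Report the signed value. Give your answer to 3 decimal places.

ΔQ = 2392 − 1329 = 1063; ΔP = 8.4 − 9.84 = -1.44.
Midpoints: P̄ = 9.12, Q̄ = 1860.5.
ε = (ΔQ/ΔP)(P̄/Q̄) = (1063/-1.44)(9.12/1860.5).

-3.619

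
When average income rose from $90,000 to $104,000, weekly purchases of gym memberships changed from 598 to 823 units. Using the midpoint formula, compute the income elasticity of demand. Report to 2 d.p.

2.19

ΔQ = 225, ΔI = 14000. Midpoints: Ī = 97,000, Q̄ = 710.5.
ε_I = (ΔQ/ΔI)(Ī/Q̄) = (225/14000)(97000/710.5).
ε_I > 0, so the good is normal.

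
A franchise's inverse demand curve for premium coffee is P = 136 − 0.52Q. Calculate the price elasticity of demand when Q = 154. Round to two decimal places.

-0.70

At Q = 154, P = 136 − 0.52(154) = 55.92.
dP/dQ = −0.52, so dQ/dP = 1/(−0.52) = -1.923.
ε = (dQ/dP)(P/Q) = (-1.923)(55.92/154).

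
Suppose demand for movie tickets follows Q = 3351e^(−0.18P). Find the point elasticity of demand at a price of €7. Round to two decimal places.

At P = 7, Q = 950.525.
dQ/dP = −0.18·3351e^(−0.18P) = −0.18Q = -171.094.
ε = (dQ/dP)(P/Q) = (-171.094)(7/950.525).
|ε| > 1, so demand is elastic at this price.

-1.26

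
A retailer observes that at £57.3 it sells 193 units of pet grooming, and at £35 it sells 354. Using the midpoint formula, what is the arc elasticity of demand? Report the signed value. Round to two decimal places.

ΔQ = 354 − 193 = 161; ΔP = 35 − 57.3 = -22.3.
Midpoints: P̄ = 46.15, Q̄ = 273.5.
ε = (ΔQ/ΔP)(P̄/Q̄) = (161/-22.3)(46.15/273.5).

-1.22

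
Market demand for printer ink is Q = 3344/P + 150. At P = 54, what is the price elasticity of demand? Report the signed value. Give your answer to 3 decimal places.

-0.292

At P = 54, Q = 211.926.
dQ/dP = −3344/P² = -1.147.
ε = (dQ/dP)(P/Q) = (-1.147)(54/211.926).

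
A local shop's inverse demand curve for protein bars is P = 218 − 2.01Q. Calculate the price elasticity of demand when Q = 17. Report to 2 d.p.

At Q = 17, P = 218 − 2.01(17) = 183.83.
dP/dQ = −2.01, so dQ/dP = 1/(−2.01) = -0.498.
ε = (dQ/dP)(P/Q) = (-0.498)(183.83/17).

-5.38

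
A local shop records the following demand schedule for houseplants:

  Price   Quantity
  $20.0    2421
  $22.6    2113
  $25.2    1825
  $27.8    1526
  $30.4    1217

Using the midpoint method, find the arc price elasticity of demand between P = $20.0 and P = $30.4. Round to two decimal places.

At P = 20.0, Q = 2421; at P = 30.4, Q = 1217.
ΔQ = -1204, ΔP = 10.4. Midpoints: P̄ = 25.20, Q̄ = 1819.0.
ε = (ΔQ/ΔP)(P̄/Q̄) = (-1204/10.4)(25.20/1819.0).

-1.60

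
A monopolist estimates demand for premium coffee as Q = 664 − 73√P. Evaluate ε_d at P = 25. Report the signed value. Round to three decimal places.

-0.610

At P = 25, Q = 299.
dQ/dP = −73/(2√P) = -7.300.
ε = (dQ/dP)(P/Q) = (-7.300)(25/299).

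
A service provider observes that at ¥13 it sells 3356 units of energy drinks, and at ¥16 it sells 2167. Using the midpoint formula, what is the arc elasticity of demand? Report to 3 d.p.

ΔQ = 2167 − 3356 = -1189; ΔP = 16 − 13 = 3.
Midpoints: P̄ = 14.50, Q̄ = 2761.5.
ε = (ΔQ/ΔP)(P̄/Q̄) = (-1189/3)(14.50/2761.5).

-2.081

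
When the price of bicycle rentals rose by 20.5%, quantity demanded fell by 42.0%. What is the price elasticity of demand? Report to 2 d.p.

-2.05

ε = %ΔQ / %ΔP = (-42.0)/(20.5) = -2.049.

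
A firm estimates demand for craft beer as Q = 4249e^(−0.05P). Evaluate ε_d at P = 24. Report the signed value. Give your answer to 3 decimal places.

At P = 24, Q = 1279.774.
dQ/dP = −0.05·4249e^(−0.05P) = −0.05Q = -63.989.
ε = (dQ/dP)(P/Q) = (-63.989)(24/1279.774).

-1.200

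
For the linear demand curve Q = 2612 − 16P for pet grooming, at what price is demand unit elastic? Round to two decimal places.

81.63

For linear demand Q = a − bP, ε = −bP/(a − bP). |ε| = 1 when bP = a − bP, i.e. P = a/(2b).
P = 2612/(2·16) = 2612/32 = 81.6250.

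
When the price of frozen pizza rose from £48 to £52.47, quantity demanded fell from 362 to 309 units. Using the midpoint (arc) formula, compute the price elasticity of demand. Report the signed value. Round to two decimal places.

-1.78

ΔQ = 309 − 362 = -53; ΔP = 52.47 − 48 = 4.47.
Midpoints: P̄ = 50.23, Q̄ = 335.5.
ε = (ΔQ/ΔP)(P̄/Q̄) = (-53/4.47)(50.23/335.5).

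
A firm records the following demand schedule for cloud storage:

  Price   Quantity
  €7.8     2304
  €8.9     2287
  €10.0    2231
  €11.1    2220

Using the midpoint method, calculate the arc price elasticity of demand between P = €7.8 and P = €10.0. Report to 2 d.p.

-0.13

At P = 7.8, Q = 2304; at P = 10.0, Q = 2231.
ΔQ = -73, ΔP = 2.2. Midpoints: P̄ = 8.90, Q̄ = 2267.5.
ε = (ΔQ/ΔP)(P̄/Q̄) = (-73/2.2)(8.90/2267.5).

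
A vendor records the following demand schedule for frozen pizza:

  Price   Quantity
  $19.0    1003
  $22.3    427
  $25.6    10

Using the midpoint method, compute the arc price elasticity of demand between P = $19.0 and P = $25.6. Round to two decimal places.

-6.62

At P = 19.0, Q = 1003; at P = 25.6, Q = 10.
ΔQ = -993, ΔP = 6.6. Midpoints: P̄ = 22.30, Q̄ = 506.5.
ε = (ΔQ/ΔP)(P̄/Q̄) = (-993/6.6)(22.30/506.5).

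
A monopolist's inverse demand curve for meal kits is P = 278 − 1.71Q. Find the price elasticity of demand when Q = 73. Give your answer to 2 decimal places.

At Q = 73, P = 278 − 1.71(73) = 153.17.
dP/dQ = −1.71, so dQ/dP = 1/(−1.71) = -0.585.
ε = (dQ/dP)(P/Q) = (-0.585)(153.17/73).

-1.23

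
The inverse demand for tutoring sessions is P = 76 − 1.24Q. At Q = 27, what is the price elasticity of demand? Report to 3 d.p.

At Q = 27, P = 76 − 1.24(27) = 42.52.
dP/dQ = −1.24, so dQ/dP = 1/(−1.24) = -0.806.
ε = (dQ/dP)(P/Q) = (-0.806)(42.52/27).

-1.270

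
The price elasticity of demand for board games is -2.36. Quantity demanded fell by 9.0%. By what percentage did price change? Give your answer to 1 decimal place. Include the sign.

%ΔP ≈ %ΔQ / ε = (-9.0%)/(-2.36) = 3.81%.

3.8%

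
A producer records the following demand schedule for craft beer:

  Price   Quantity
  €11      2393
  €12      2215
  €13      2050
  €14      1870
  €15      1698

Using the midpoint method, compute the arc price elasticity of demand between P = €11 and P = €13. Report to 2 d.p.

-0.93

At P = 11, Q = 2393; at P = 13, Q = 2050.
ΔQ = -343, ΔP = 2. Midpoints: P̄ = 12.00, Q̄ = 2221.5.
ε = (ΔQ/ΔP)(P̄/Q̄) = (-343/2)(12.00/2221.5).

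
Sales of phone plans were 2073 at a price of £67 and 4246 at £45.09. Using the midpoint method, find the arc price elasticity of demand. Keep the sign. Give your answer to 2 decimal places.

ΔQ = 4246 − 2073 = 2173; ΔP = 45.09 − 67 = -21.91.
Midpoints: P̄ = 56.05, Q̄ = 3159.5.
ε = (ΔQ/ΔP)(P̄/Q̄) = (2173/-21.91)(56.05/3159.5).

-1.76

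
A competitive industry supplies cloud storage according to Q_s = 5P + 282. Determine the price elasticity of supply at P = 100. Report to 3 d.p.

At P = 100, Q_s = 782.
dQ_s/dP = 5.
ε_s = (dQ_s/dP)(P/Q_s) = (5)(100/782).

0.639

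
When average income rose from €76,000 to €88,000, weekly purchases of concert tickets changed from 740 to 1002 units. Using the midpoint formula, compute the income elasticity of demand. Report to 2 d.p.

2.06

ΔQ = 262, ΔI = 12000. Midpoints: Ī = 82,000, Q̄ = 871.0.
ε_I = (ΔQ/ΔI)(Ī/Q̄) = (262/12000)(82000/871.0).
ε_I > 0, so the good is normal.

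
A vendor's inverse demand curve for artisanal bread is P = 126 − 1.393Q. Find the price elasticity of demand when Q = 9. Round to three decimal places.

-9.050

At Q = 9, P = 126 − 1.393(9) = 113.46.
dP/dQ = −1.393, so dQ/dP = 1/(−1.393) = -0.718.
ε = (dQ/dP)(P/Q) = (-0.718)(113.46/9).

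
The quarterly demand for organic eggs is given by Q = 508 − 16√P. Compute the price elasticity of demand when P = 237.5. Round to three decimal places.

-0.472

At P = 237.5, Q = 261.423.
dQ/dP = −16/(2√P) = -0.519.
ε = (dQ/dP)(P/Q) = (-0.519)(237.5/261.423).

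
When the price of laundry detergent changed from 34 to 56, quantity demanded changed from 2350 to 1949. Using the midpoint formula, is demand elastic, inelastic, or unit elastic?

Arc ε ≈ -0.382.
|ε| = 0.38 < 1.

inelastic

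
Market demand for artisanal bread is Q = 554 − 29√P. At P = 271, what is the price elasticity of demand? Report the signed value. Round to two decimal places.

-3.12

At P = 271, Q = 76.600.
dQ/dP = −29/(2√P) = -0.881.
ε = (dQ/dP)(P/Q) = (-0.881)(271/76.600).
|ε| > 1, so demand is elastic at this price.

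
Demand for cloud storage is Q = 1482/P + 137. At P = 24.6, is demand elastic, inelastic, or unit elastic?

inelastic

Q = 197.244, dQ/dP = -2.449.
ε = (dQ/dP)(P/Q) ≈ -0.305.
|ε| = 0.31 < 1.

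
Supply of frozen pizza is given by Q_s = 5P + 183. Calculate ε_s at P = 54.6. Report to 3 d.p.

At P = 54.6, Q_s = 456.
dQ_s/dP = 5.
ε_s = (dQ_s/dP)(P/Q_s) = (5)(54.6/456).

0.599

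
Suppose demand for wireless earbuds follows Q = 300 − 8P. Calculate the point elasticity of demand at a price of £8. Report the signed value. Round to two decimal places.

-0.27

At P = 8, Q = 236.
dQ/dP = −8.
ε = (dQ/dP)(P/Q) = (-8)(8/236).
|ε| < 1, so demand is inelastic at this price.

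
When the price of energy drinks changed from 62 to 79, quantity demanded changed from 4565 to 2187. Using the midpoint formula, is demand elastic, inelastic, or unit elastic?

Arc ε ≈ -2.921.
|ε| = 2.92 > 1.

elastic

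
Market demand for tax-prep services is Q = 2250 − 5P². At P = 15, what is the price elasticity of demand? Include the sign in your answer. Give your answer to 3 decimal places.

-2.000

At P = 15, Q = 1125.
dQ/dP = −10P = -150.
ε = (dQ/dP)(P/Q) = (-150)(15/1125).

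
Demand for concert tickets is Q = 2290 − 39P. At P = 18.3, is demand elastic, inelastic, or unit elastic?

inelastic

Q = 1576.300, dQ/dP = -39.
ε = (dQ/dP)(P/Q) ≈ -0.453.
|ε| = 0.45 < 1.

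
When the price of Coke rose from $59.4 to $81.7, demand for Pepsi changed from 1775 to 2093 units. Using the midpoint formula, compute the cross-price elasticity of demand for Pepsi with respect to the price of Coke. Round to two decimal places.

ΔQ_x = 2093 − 1775 = 318; ΔP_y = 81.7 − 59.4 = 22.3.
Midpoints: P̄_y = 70.55, Q̄_x = 1934.0.
ε_xy = (ΔQ_x/ΔP_y)(P̄_y/Q̄_x) = (318/22.3)(70.55/1934.0).
ε_xy > 0, so the goods are substitutes.

0.52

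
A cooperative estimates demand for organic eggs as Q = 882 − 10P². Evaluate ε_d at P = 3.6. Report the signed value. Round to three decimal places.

-0.344

At P = 3.6, Q = 752.400.
dQ/dP = −20P = -72.
ε = (dQ/dP)(P/Q) = (-72)(3.6/752.400).
|ε| < 1, so demand is inelastic at this price.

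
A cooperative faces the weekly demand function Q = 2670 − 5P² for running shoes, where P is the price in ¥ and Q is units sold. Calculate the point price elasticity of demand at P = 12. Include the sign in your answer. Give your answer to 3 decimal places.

-0.738

At P = 12, Q = 1950.
dQ/dP = −10P = -120.
ε = (dQ/dP)(P/Q) = (-120)(12/1950).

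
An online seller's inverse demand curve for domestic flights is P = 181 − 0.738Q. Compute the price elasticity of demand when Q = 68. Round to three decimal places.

At Q = 68, P = 181 − 0.738(68) = 130.82.
dP/dQ = −0.738, so dQ/dP = 1/(−0.738) = -1.355.
ε = (dQ/dP)(P/Q) = (-1.355)(130.82/68).

-2.607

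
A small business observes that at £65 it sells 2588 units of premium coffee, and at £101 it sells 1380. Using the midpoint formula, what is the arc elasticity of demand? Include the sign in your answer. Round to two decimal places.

-1.40

ΔQ = 1380 − 2588 = -1208; ΔP = 101 − 65 = 36.
Midpoints: P̄ = 83.00, Q̄ = 1984.0.
ε = (ΔQ/ΔP)(P̄/Q̄) = (-1208/36)(83.00/1984.0).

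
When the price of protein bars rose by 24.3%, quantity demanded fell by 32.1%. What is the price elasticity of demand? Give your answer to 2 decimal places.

ε = %ΔQ / %ΔP = (-32.1)/(24.3) = -1.321.

-1.32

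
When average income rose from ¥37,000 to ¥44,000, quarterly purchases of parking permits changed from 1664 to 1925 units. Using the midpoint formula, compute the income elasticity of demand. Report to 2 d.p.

0.84

ΔQ = 261, ΔI = 7000. Midpoints: Ī = 40,500, Q̄ = 1794.5.
ε_I = (ΔQ/ΔI)(Ī/Q̄) = (261/7000)(40500/1794.5).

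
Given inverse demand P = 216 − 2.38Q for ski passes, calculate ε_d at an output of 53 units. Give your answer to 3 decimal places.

-0.712

At Q = 53, P = 216 − 2.38(53) = 89.86.
dP/dQ = −2.38, so dQ/dP = 1/(−2.38) = -0.420.
ε = (dQ/dP)(P/Q) = (-0.420)(89.86/53).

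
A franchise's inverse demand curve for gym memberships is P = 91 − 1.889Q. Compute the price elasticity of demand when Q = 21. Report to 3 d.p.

At Q = 21, P = 91 − 1.889(21) = 51.33.
dP/dQ = −1.889, so dQ/dP = 1/(−1.889) = -0.529.
ε = (dQ/dP)(P/Q) = (-0.529)(51.33/21).

-1.294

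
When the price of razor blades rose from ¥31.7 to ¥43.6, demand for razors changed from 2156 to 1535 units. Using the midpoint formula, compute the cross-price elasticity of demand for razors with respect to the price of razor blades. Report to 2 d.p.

ΔQ_x = 1535 − 2156 = -621; ΔP_y = 43.6 − 31.7 = 11.9.
Midpoints: P̄_y = 37.65, Q̄_x = 1845.5.
ε_xy = (ΔQ_x/ΔP_y)(P̄_y/Q̄_x) = (-621/11.9)(37.65/1845.5).

-1.06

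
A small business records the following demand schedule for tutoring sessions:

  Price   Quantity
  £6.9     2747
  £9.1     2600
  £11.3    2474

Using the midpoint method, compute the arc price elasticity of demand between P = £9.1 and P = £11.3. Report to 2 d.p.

-0.23

At P = 9.1, Q = 2600; at P = 11.3, Q = 2474.
ΔQ = -126, ΔP = 2.2. Midpoints: P̄ = 10.20, Q̄ = 2537.0.
ε = (ΔQ/ΔP)(P̄/Q̄) = (-126/2.2)(10.20/2537.0).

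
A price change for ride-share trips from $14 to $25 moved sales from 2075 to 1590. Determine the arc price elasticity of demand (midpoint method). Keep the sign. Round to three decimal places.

-0.469

ΔQ = 1590 − 2075 = -485; ΔP = 25 − 14 = 11.
Midpoints: P̄ = 19.50, Q̄ = 1832.5.
ε = (ΔQ/ΔP)(P̄/Q̄) = (-485/11)(19.50/1832.5).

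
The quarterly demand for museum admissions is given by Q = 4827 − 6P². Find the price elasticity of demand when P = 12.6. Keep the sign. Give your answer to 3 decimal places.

-0.492

At P = 12.6, Q = 3874.440.
dQ/dP = −12P = -151.200.
ε = (dQ/dP)(P/Q) = (-151.200)(12.6/3874.440).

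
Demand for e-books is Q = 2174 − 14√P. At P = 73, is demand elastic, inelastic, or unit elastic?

Q = 2054.384, dQ/dP = -0.819.
ε = (dQ/dP)(P/Q) ≈ -0.029.
|ε| = 0.03 < 1.

inelastic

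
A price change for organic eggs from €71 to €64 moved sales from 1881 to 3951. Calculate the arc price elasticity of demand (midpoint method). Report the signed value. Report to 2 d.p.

-6.85

ΔQ = 3951 − 1881 = 2070; ΔP = 64 − 71 = -7.
Midpoints: P̄ = 67.50, Q̄ = 2916.0.
ε = (ΔQ/ΔP)(P̄/Q̄) = (2070/-7)(67.50/2916.0).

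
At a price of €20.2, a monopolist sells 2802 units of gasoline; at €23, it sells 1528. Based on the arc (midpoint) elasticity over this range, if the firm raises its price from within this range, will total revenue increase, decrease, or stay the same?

decrease

Arc ε = (-1274/2.8)(21.60/2165.0) ≈ -4.539.
|ε| = 4.54 > 1, so demand is elastic. A price rise therefore reduces total revenue.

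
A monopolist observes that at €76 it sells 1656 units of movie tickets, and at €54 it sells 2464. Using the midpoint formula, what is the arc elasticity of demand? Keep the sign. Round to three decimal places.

-1.159

ΔQ = 2464 − 1656 = 808; ΔP = 54 − 76 = -22.
Midpoints: P̄ = 65.00, Q̄ = 2060.0.
ε = (ΔQ/ΔP)(P̄/Q̄) = (808/-22)(65.00/2060.0).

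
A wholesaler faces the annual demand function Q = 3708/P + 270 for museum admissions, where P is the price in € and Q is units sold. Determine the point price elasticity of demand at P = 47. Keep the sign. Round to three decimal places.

At P = 47, Q = 348.894.
dQ/dP = −3708/P² = -1.679.
ε = (dQ/dP)(P/Q) = (-1.679)(47/348.894).

-0.226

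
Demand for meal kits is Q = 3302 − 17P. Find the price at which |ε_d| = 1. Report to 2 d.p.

97.12

For linear demand Q = a − bP, ε = −bP/(a − bP). |ε| = 1 when bP = a − bP, i.e. P = a/(2b).
P = 3302/(2·17) = 3302/34 = 97.1176.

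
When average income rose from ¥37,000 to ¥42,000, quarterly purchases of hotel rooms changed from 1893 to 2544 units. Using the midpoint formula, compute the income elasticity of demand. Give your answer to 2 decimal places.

ΔQ = 651, ΔI = 5000. Midpoints: Ī = 39,500, Q̄ = 2218.5.
ε_I = (ΔQ/ΔI)(Ī/Q̄) = (651/5000)(39500/2218.5).

2.32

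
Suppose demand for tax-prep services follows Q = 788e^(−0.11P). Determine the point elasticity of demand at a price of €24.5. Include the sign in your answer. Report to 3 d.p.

At P = 24.5, Q = 53.223.
dQ/dP = −0.11·788e^(−0.11P) = −0.11Q = -5.855.
ε = (dQ/dP)(P/Q) = (-5.855)(24.5/53.223).

-2.695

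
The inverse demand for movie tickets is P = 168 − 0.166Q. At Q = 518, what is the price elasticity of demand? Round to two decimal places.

At Q = 518, P = 168 − 0.166(518) = 82.01.
dP/dQ = −0.166, so dQ/dP = 1/(−0.166) = -6.024.
ε = (dQ/dP)(P/Q) = (-6.024)(82.01/518).

-0.95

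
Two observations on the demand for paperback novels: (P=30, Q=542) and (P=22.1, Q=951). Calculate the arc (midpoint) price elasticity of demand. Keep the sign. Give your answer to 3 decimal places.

ΔQ = 951 − 542 = 409; ΔP = 22.1 − 30 = -7.9.
Midpoints: P̄ = 26.05, Q̄ = 746.5.
ε = (ΔQ/ΔP)(P̄/Q̄) = (409/-7.9)(26.05/746.5).

-1.807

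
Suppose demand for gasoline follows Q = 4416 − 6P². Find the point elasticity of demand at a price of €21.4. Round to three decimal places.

-3.294

At P = 21.4, Q = 1668.240.
dQ/dP = −12P = -256.800.
ε = (dQ/dP)(P/Q) = (-256.800)(21.4/1668.240).
|ε| > 1, so demand is elastic at this price.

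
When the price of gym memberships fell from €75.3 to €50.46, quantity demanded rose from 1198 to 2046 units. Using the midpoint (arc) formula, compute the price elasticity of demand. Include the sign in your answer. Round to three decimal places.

ΔQ = 2046 − 1198 = 848; ΔP = 50.46 − 75.3 = -24.84.
Midpoints: P̄ = 62.88, Q̄ = 1622.0.
ε = (ΔQ/ΔP)(P̄/Q̄) = (848/-24.84)(62.88/1622.0).

-1.323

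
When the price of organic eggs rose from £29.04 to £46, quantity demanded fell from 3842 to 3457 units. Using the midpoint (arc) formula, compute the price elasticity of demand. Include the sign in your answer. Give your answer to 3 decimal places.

-0.233

ΔQ = 3457 − 3842 = -385; ΔP = 46 − 29.04 = 16.96.
Midpoints: P̄ = 37.52, Q̄ = 3649.5.
ε = (ΔQ/ΔP)(P̄/Q̄) = (-385/16.96)(37.52/3649.5).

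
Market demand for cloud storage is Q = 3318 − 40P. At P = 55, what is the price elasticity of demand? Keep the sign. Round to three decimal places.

At P = 55, Q = 1118.
dQ/dP = −40.
ε = (dQ/dP)(P/Q) = (-40)(55/1118).
|ε| > 1, so demand is elastic at this price.

-1.968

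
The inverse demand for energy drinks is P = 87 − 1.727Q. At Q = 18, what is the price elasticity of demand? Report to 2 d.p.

At Q = 18, P = 87 − 1.727(18) = 55.91.
dP/dQ = −1.727, so dQ/dP = 1/(−1.727) = -0.579.
ε = (dQ/dP)(P/Q) = (-0.579)(55.91/18).

-1.80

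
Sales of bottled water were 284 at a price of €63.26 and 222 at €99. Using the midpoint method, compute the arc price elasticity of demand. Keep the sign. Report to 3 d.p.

-0.556

ΔQ = 222 − 284 = -62; ΔP = 99 − 63.26 = 35.74.
Midpoints: P̄ = 81.13, Q̄ = 253.0.
ε = (ΔQ/ΔP)(P̄/Q̄) = (-62/35.74)(81.13/253.0).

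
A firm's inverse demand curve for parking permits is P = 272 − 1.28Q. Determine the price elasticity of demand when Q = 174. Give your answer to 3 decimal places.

At Q = 174, P = 272 − 1.28(174) = 49.28.
dP/dQ = −1.28, so dQ/dP = 1/(−1.28) = -0.781.
ε = (dQ/dP)(P/Q) = (-0.781)(49.28/174).

-0.221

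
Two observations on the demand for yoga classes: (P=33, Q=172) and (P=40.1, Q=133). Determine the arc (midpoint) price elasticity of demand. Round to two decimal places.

ΔQ = 133 − 172 = -39; ΔP = 40.1 − 33 = 7.1.
Midpoints: P̄ = 36.55, Q̄ = 152.5.
ε = (ΔQ/ΔP)(P̄/Q̄) = (-39/7.1)(36.55/152.5).

-1.32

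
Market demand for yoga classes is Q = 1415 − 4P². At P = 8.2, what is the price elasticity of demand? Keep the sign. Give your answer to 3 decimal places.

At P = 8.2, Q = 1146.040.
dQ/dP = −8P = -65.600.
ε = (dQ/dP)(P/Q) = (-65.600)(8.2/1146.040).

-0.469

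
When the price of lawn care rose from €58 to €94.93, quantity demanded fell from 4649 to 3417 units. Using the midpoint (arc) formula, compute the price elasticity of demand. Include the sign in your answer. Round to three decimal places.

ΔQ = 3417 − 4649 = -1232; ΔP = 94.93 − 58 = 36.93.
Midpoints: P̄ = 76.47, Q̄ = 4033.0.
ε = (ΔQ/ΔP)(P̄/Q̄) = (-1232/36.93)(76.47/4033.0).

-0.633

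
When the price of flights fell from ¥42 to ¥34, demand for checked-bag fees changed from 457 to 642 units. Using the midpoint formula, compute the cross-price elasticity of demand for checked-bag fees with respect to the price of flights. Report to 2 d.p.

-1.60

ΔQ_x = 642 − 457 = 185; ΔP_y = 34 − 42 = -8.
Midpoints: P̄_y = 38.00, Q̄_x = 549.5.
ε_xy = (ΔQ_x/ΔP_y)(P̄_y/Q̄_x) = (185/-8)(38.00/549.5).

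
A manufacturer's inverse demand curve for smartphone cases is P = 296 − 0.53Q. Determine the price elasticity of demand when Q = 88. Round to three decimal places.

-5.346

At Q = 88, P = 296 − 0.53(88) = 249.36.
dP/dQ = −0.53, so dQ/dP = 1/(−0.53) = -1.887.
ε = (dQ/dP)(P/Q) = (-1.887)(249.36/88).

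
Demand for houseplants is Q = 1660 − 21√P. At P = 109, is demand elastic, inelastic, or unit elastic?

Q = 1440.754, dQ/dP = -1.006.
ε = (dQ/dP)(P/Q) ≈ -0.076.
|ε| = 0.08 < 1.

inelastic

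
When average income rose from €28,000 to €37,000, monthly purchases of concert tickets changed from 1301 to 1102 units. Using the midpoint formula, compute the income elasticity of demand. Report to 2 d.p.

-0.60

ΔQ = -199, ΔI = 9000. Midpoints: Ī = 32,500, Q̄ = 1201.5.
ε_I = (ΔQ/ΔI)(Ī/Q̄) = (-199/9000)(32500/1201.5).
ε_I < 0, so the good is inferior.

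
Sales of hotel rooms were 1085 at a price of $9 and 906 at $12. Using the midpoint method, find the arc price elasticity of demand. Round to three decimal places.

ΔQ = 906 − 1085 = -179; ΔP = 12 − 9 = 3.
Midpoints: P̄ = 10.50, Q̄ = 995.5.
ε = (ΔQ/ΔP)(P̄/Q̄) = (-179/3)(10.50/995.5).

-0.629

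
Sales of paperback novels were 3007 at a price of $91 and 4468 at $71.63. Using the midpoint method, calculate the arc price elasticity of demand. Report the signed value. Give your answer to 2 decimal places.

ΔQ = 4468 − 3007 = 1461; ΔP = 71.63 − 91 = -19.37.
Midpoints: P̄ = 81.31, Q̄ = 3737.5.
ε = (ΔQ/ΔP)(P̄/Q̄) = (1461/-19.37)(81.31/3737.5).

-1.64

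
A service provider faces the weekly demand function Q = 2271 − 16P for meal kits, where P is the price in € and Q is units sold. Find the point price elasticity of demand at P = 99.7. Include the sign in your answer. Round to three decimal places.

At P = 99.7, Q = 675.800.
dQ/dP = −16.
ε = (dQ/dP)(P/Q) = (-16)(99.7/675.800).

-2.360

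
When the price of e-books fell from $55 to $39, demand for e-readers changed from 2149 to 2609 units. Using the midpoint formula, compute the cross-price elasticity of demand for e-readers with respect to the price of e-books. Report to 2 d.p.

ΔQ_x = 2609 − 2149 = 460; ΔP_y = 39 − 55 = -16.
Midpoints: P̄_y = 47.00, Q̄_x = 2379.0.
ε_xy = (ΔQ_x/ΔP_y)(P̄_y/Q̄_x) = (460/-16)(47.00/2379.0).
ε_xy < 0, so the goods are complements.

-0.57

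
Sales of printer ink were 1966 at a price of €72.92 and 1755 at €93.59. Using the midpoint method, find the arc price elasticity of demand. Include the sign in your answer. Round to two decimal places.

-0.46

ΔQ = 1755 − 1966 = -211; ΔP = 93.59 − 72.92 = 20.67.
Midpoints: P̄ = 83.25, Q̄ = 1860.5.
ε = (ΔQ/ΔP)(P̄/Q̄) = (-211/20.67)(83.25/1860.5).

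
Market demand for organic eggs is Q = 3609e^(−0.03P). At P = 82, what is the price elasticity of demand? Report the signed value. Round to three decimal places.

-2.460

At P = 82, Q = 308.335.
dQ/dP = −0.03·3609e^(−0.03P) = −0.03Q = -9.250.
ε = (dQ/dP)(P/Q) = (-9.250)(82/308.335).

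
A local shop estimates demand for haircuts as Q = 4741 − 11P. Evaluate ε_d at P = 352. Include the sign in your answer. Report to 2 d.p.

-4.46

At P = 352, Q = 869.
dQ/dP = −11.
ε = (dQ/dP)(P/Q) = (-11)(352/869).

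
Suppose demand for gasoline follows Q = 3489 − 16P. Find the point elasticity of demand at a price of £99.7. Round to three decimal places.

At P = 99.7, Q = 1893.800.
dQ/dP = −16.
ε = (dQ/dP)(P/Q) = (-16)(99.7/1893.800).

-0.842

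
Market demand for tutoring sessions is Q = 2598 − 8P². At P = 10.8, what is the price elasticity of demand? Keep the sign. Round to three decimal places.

-1.121

At P = 10.8, Q = 1664.880.
dQ/dP = −16P = -172.800.
ε = (dQ/dP)(P/Q) = (-172.800)(10.8/1664.880).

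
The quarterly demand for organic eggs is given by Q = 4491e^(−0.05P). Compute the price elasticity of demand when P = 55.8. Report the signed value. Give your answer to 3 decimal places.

At P = 55.8, Q = 275.843.
dQ/dP = −0.05·4491e^(−0.05P) = −0.05Q = -13.792.
ε = (dQ/dP)(P/Q) = (-13.792)(55.8/275.843).
|ε| > 1, so demand is elastic at this price.

-2.790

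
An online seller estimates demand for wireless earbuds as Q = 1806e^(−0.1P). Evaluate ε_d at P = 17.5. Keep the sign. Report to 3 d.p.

-1.750

At P = 17.5, Q = 313.836.
dQ/dP = −0.1·1806e^(−0.1P) = −0.1Q = -31.384.
ε = (dQ/dP)(P/Q) = (-31.384)(17.5/313.836).
|ε| > 1, so demand is elastic at this price.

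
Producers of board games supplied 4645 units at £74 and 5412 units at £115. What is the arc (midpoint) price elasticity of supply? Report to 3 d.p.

ΔQ = 5412 − 4645 = 767; ΔP = 115 − 74 = 41.
Midpoints: P̄ = 94.50, Q̄ = 5028.5.
ε_s = (ΔQ/ΔP)(P̄/Q̄) = (767/41)(94.50/5028.5).

0.352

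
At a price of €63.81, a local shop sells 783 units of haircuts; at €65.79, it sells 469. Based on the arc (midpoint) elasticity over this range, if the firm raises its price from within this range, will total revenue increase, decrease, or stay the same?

Arc ε = (-314/1.98)(64.80/626.0) ≈ -16.416.
|ε| = 16.42 > 1, so demand is elastic. A price rise therefore reduces total revenue.

decrease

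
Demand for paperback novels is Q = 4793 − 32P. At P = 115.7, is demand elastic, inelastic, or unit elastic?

Q = 1090.600, dQ/dP = -32.
ε = (dQ/dP)(P/Q) ≈ -3.395.
|ε| = 3.39 > 1.

elastic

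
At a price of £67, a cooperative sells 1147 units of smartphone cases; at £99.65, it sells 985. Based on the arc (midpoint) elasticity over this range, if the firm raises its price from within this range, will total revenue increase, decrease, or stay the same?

increase

Arc ε = (-162/32.65)(83.33/1066.0) ≈ -0.388.
|ε| = 0.39 < 1, so demand is inelastic. A price rise therefore raises total revenue.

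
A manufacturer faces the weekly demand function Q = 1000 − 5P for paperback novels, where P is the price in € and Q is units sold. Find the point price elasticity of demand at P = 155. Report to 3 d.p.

-3.444

At P = 155, Q = 225.
dQ/dP = −5.
ε = (dQ/dP)(P/Q) = (-5)(155/225).
|ε| > 1, so demand is elastic at this price.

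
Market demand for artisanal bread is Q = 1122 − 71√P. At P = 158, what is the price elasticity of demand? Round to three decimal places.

-1.944

At P = 158, Q = 229.544.
dQ/dP = −71/(2√P) = -2.824.
ε = (dQ/dP)(P/Q) = (-2.824)(158/229.544).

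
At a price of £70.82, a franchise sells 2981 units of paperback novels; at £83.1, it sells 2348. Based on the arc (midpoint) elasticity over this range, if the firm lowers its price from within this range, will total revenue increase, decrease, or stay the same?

increase

Arc ε = (-633/12.28)(76.96/2664.5) ≈ -1.489.
|ε| = 1.49 > 1, so demand is elastic. A price cut therefore raises total revenue.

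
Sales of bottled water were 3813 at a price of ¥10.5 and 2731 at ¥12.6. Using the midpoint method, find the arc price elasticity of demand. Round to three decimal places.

-1.819

ΔQ = 2731 − 3813 = -1082; ΔP = 12.6 − 10.5 = 2.1.
Midpoints: P̄ = 11.55, Q̄ = 3272.0.
ε = (ΔQ/ΔP)(P̄/Q̄) = (-1082/2.1)(11.55/3272.0).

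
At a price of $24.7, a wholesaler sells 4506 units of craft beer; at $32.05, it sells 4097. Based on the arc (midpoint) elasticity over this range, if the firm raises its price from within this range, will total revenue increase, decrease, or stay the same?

increase

Arc ε = (-409/7.35)(28.38/4301.5) ≈ -0.367.
|ε| = 0.37 < 1, so demand is inelastic. A price rise therefore raises total revenue.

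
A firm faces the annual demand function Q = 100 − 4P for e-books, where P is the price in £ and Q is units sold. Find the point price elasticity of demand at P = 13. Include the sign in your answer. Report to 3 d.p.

-1.083

At P = 13, Q = 48.
dQ/dP = −4.
ε = (dQ/dP)(P/Q) = (-4)(13/48).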